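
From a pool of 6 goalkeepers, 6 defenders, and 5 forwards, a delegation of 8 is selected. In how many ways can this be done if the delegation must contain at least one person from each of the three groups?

23485

With no constraint there are C(17,8) = 24310 possible selections.
Selections missing a whole group: no goalkeepers → C(11,8) = 165; no defenders → C(11,8) = 165; no forwards → C(12,8) = 495.
Add back selections omitting two groups (i.e. drawn from a single group): C(6,8) + C(6,8) + C(5,8) = 0.
By inclusion–exclusion: 24310 − 825 + 0 = 23485.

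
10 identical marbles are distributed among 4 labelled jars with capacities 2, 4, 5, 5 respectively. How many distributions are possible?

Ignoring the caps, the number of non-negative solutions to x_1+…+x_4 = 10 is C(13,3) = 286.
Subtract solutions that violate a single cap (substitute x_i' = x_i − (cap_i+1)): x_1 ≥ 3 gives C(10,3) = 120; x_2 ≥ 5 gives C(8,3) = 56; x_3 ≥ 6 gives C(7,3) = 35; x_4 ≥ 6 gives C(7,3) = 35. Together 246.
Add back pairs where two caps are both exceeded: 10 + 4 + 4 + 0 + 0 + 0 = 18.
By inclusion–exclusion the count is 286 − 246 + 18 = 58.

58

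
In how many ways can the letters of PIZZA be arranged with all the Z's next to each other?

24

Treat the 2 copies of Z as a single block. The multiset to arrange is then {ZZ, A, I, P}, 4 items in all.
All 4 items are distinct, so there are (4)! = 24 arrangements.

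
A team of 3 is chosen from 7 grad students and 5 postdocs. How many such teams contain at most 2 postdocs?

210

Split by how many postdocs are chosen (0 through 2).
Sum: C(5,0)·C(7,3) + C(5,1)·C(7,2) + C(5,2)·C(7,1) = 35 + 105 + 70 = 210.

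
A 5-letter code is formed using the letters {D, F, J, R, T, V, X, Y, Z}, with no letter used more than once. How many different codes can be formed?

Choose and order 5 of the 9 symbols: the first letter has 9 options, the next 8, and so on down to 5.
That product is 9 × 8 × 7 × 6 × 5 = 15120.

15120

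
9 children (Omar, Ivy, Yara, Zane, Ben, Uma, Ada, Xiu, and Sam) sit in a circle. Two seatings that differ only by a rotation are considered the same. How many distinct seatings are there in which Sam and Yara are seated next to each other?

10080

Treat {Sam, Yara} as one unit (2 internal orders) and seat the resulting 8 units around the table: (7)! circular arrangements.
So 2 × (7)! = 2 × 5040 = 10080.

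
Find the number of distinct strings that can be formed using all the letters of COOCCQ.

60

Letter multiplicities in COOCCQ: C×3, O×2, Q×1.
The number of distinct arrangements is 6!/(3!·2!) = 720/12 = 60.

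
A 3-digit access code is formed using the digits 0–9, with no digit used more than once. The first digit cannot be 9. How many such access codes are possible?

The first digit has 10−1 = 9 choices (anything except 9).
The remaining 2 digits are filled from the other 9 symbols without repetition: 9 × 8 = 72.
Total: 9 × 72 = 648.

648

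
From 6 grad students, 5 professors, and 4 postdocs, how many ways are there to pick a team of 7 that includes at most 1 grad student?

Split by how many grad students are chosen (0 through 1).
Sum: C(6,0)·C(9,7) + C(6,1)·C(9,6) = 36 + 504 = 540.

540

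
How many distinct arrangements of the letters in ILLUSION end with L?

2520

Fix L in the last position and arrange the remaining 7 letters.
Those 7 letters have I appearing twice, giving (7)!/(2!) = 2520.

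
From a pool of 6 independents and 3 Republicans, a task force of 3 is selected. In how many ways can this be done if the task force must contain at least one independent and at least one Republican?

63

Unrestricted: C(9,3) = 84 ways to pick any 3 of the 9.
Subtract selections that omit an entire group: no independents → C(3,3) = 1; no Republicans → C(6,3) = 20.
Both groups omitted at once is impossible, so 84 − 21 = 63.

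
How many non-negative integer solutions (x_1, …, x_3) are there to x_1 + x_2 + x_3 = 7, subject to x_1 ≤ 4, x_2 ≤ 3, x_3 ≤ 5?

17

Ignoring the caps, the number of non-negative solutions to x_1+…+x_3 = 7 is C(9,2) = 36.
Subtract solutions that violate a single cap (substitute x_i' = x_i − (cap_i+1)): x_1 ≥ 5 gives C(4,2) = 6; x_2 ≥ 4 gives C(5,2) = 10; x_3 ≥ 6 gives C(3,2) = 3. Together 19.
No two caps can be exceeded simultaneously, so the pair terms are all 0.
By inclusion–exclusion the count is 36 − 19 + 0 = 17.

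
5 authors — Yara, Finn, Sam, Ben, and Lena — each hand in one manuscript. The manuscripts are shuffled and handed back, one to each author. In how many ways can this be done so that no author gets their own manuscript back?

44

Count assignments avoiding every fixed point. For any j of the 5 authors fixed to their own manuscript, the other 5−j can be arranged in (5−j)! ways.
By inclusion–exclusion this is Σ_{j=0}^{5} (−1)^j C(5,j)·(5−j)!.
Computing: 120 − 120 + 60 − 20 + 5 − 1 = 44.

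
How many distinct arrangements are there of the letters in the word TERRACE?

1260

The 7 letters of TERRACE have repeats: E appearing twice and R appearing twice.
So there are 7! / (2!·2!) = 1260 distinguishable arrangements.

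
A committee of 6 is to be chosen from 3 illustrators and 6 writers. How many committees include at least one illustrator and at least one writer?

83

With no constraint there are C(9,6) = 84 possible selections.
Subtract selections that omit an entire group: no illustrators → C(6,6) = 1; no writers → C(3,6) = 0.
Both groups omitted at once is impossible, so 84 − 1 = 83.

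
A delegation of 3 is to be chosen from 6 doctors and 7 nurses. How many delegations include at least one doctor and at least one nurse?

With no constraint there are C(13,3) = 286 possible selections.
Selections missing a whole group: no doctors → C(7,3) = 35; no nurses → C(6,3) = 20.
Both groups omitted at once is impossible, so 286 − 55 = 231.

231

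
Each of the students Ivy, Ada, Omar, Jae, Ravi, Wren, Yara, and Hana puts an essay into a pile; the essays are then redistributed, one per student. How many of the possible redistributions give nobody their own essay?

14833

Count assignments avoiding every fixed point. For any j of the 8 students fixed to their own essay, the other 8−j can be arranged in (8−j)! ways.
By inclusion–exclusion this is Σ_{j=0}^{8} (−1)^j C(8,j)·(8−j)!.
Computing: 40320 − 40320 + 20160 − 6720 + 1680 − 336 + 56 − 8 + 1 = 14833.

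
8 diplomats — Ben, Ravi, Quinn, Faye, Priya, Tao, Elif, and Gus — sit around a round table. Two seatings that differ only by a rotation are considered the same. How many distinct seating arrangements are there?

5040

Seat Ben anywhere (absorbing the rotational symmetry), then permute the other 7: (7)! = 5040.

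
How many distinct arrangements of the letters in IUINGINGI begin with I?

With the first slot taken by I, it remains to arrange the other 8 letters (UINGINGI).
Those 8 letters have G appearing twice, I appearing 3 times, and N appearing twice, giving (8)!/(3!·2!·2!) = 1680.

1680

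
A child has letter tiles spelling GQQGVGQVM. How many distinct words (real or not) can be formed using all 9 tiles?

5040

GQQGVGQVM has 9 letters with G appearing 3 times, Q appearing 3 times, and V appearing twice.
Dividing 9! = 362880 by 3!·3!·2! = 72 for the repeated letters gives 5040.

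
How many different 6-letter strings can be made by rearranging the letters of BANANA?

The 6 letters of BANANA have repeats: A appearing 3 times and N appearing twice.
The number of distinct arrangements is 6!/(3!·2!) = 720/12 = 60.

60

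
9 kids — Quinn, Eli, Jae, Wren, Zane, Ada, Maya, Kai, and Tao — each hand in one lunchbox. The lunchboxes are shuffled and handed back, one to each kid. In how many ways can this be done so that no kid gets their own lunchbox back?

133496

Count assignments avoiding every fixed point. For any j of the 9 kids fixed to their own lunchbox, the other 9−j can be arranged in (9−j)! ways.
By inclusion–exclusion this is Σ_{j=0}^{9} (−1)^j C(9,j)·(9−j)!.
Computing: 362880 − 362880 + 181440 − 60480 + 15120 − 3024 + 504 − 72 + 9 − 1 = 133496.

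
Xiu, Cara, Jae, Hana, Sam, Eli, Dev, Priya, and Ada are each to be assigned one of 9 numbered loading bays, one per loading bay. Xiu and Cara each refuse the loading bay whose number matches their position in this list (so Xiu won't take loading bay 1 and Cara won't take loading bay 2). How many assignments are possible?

Let Aᵢ (for i ∈ {1, 2}) be the placements that put person i in their forbidden loading bay. Any j of these fix j positions, leaving (9−j)! ways to fill the rest, and there are C(2,j) ways to pick which j.
By inclusion–exclusion, the number of valid placements is Σ_{j=0}^{2} (−1)^j C(2,j)·(9−j)!.
Computing: 362880 − 80640 + 5040 = 287280.

287280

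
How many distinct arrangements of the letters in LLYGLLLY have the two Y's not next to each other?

126

Total arrangements of LLYGLLLY: 8!/(5!·2!) = 168.
If the two Y's are adjacent, glue them into one block, leaving 7 items to arrange: (7)!/(5!) = 42 ways.
Hence 168 − 42 = 126.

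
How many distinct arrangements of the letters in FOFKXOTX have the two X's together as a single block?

1260

Treat the 2 copies of X as a single block. The multiset to arrange is then {XX, F, F, K, O, O, T}, 7 items in all.
That gives (7)!/(2!·2!) = 1260 arrangements.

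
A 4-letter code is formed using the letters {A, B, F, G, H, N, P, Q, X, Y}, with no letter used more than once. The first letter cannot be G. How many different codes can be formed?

4536

The first letter has 10−1 = 9 choices (anything except G).
The remaining 3 letters are filled from the other 9 symbols without repetition: 9 × 8 × 7 = 504.
Total: 9 × 504 = 4536.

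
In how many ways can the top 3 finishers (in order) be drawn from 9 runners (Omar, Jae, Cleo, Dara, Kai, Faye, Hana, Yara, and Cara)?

504

There are 9 choices for 1st place, 8 for 2nd, and 7 for 3rd.
That gives 9 × 8 × 7 = 504.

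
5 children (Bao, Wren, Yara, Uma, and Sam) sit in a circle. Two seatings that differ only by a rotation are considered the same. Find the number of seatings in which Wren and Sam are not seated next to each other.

12

Without the restriction there are (4)! = 24 seatings.
Seatings with Wren beside Sam: treat them as a block with 2 internal orders, giving 2 × (3)! = 12.
Subtracting, 24 − 12 = 12.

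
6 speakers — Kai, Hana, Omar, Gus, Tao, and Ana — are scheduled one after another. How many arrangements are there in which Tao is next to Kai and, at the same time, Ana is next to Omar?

Treat {Tao,Kai} as one block (2 orders) and {Ana,Omar} as another (2 orders).
That leaves 4 units to arrange: 2 × 2 × 4! = 4 × 24 = 96.

96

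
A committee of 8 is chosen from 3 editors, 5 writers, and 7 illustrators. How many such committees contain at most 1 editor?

2871

Split by how many editors are chosen (0 through 1).
Sum: C(3,0)·C(12,8) + C(3,1)·C(12,7) = 495 + 2376 = 2871.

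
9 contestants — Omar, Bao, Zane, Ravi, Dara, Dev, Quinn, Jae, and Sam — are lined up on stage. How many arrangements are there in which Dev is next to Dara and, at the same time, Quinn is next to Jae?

Treat {Dev,Dara} as one block (2 orders) and {Quinn,Jae} as another (2 orders).
That leaves 7 units to arrange: 2 × 2 × 7! = 4 × 5040 = 20160.

20160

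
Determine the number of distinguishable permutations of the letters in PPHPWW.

Letter multiplicities in PPHPWW: H×1, P×3, W×2.
So there are 6! / (3!·2!) = 60 distinguishable arrangements.

60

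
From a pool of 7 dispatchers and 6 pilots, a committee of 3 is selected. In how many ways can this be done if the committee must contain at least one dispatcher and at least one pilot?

231

With no constraint there are C(13,3) = 286 possible selections.
Subtract selections that omit an entire group: no dispatchers → C(6,3) = 20; no pilots → C(7,3) = 35.
Both groups omitted at once is impossible, so 286 − 55 = 231.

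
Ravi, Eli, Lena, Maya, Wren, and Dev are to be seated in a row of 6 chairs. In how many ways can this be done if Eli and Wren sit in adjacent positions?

240

Glue Eli and Wren into one block (2 internal orders), leaving 5 units to arrange in a row.
So the count is 2·(5)! = 240.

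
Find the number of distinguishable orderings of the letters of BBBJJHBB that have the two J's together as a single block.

42

Treat the 2 copies of J as a single block. The multiset to arrange is then {JJ, B, B, B, B, B, H}, 7 items in all.
That gives (7)!/(5!) = 42 arrangements.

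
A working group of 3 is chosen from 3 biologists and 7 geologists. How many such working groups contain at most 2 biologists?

119

Split by how many biologists are chosen (0 through 2).
Sum: C(3,0)·C(7,3) + C(3,1)·C(7,2) + C(3,2)·C(7,1) = 35 + 63 + 21 = 119.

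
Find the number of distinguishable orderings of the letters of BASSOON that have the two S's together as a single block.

Treat the 2 copies of S as a single block. The multiset to arrange is then {SS, A, B, N, O, O}, 6 items in all.
That gives (6)!/(2!) = 360 arrangements.

360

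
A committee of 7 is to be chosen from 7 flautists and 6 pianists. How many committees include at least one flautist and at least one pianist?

Unrestricted: C(13,7) = 1716 ways to pick any 7 of the 13.
Selections missing a whole group: no flautists → C(6,7) = 0; no pianists → C(7,7) = 1.
Both groups omitted at once is impossible, so 1716 − 1 = 1715.

1715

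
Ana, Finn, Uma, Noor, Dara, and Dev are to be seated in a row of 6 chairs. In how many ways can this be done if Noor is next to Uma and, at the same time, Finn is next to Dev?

96

Treat {Noor,Uma} as one block (2 orders) and {Finn,Dev} as another (2 orders).
That leaves 4 units to arrange: 2 × 2 × 4! = 4 × 24 = 96.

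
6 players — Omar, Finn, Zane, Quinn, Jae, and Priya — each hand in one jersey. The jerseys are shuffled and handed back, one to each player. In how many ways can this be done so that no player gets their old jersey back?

265

Let Aᵢ be the assignments in which player i gets their old jersey. We want the size of the complement of A₁∪…∪A_6.
By inclusion–exclusion this is Σ_{j=0}^{6} (−1)^j C(6,j)·(6−j)!.
Computing: 720 − 720 + 360 − 120 + 30 − 6 + 1 = 265.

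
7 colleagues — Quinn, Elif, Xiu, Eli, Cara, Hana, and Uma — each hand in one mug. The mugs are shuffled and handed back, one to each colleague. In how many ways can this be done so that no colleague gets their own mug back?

Let Aᵢ be the assignments in which colleague i gets their own mug. We want the size of the complement of A₁∪…∪A_7.
By inclusion–exclusion this is Σ_{j=0}^{7} (−1)^j C(7,j)·(7−j)!.
Computing: 5040 − 5040 + 2520 − 840 + 210 − 42 + 7 − 1 = 1854.

1854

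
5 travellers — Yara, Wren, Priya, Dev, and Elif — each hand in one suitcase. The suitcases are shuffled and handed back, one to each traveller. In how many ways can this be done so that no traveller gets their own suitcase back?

44

Let Aᵢ be the assignments in which traveller i gets their own suitcase. We want the size of the complement of A₁∪…∪A_5.
By inclusion–exclusion this is Σ_{j=0}^{5} (−1)^j C(5,j)·(5−j)!.
Computing: 120 − 120 + 60 − 20 + 5 − 1 = 44.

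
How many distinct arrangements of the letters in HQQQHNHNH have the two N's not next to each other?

Total arrangements of HQQQHNHNH: 9!/(4!·3!·2!) = 1260.
Arrangements with the N's together: treat NN as one letter, giving (8)!/(4!·3!) = 280.
Subtracting, 1260 − 280 = 980 arrangements keep the N's apart.

980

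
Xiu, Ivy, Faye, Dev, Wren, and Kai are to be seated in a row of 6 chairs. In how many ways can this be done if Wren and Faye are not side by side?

480

There are 6! = 720 arrangements in all. If Wren and Faye are adjacent, merging them into one block gives 2·(5)! = 240 arrangements.
So 720 − 240 = 480 arrangements keep them apart.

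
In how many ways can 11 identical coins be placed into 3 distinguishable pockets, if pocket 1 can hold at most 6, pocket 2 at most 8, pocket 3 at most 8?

Without the upper bounds there are C(13,2) = 78 ways to split 11 among 3 pockets.
Subtract solutions that violate a single cap (substitute x_i' = x_i − (cap_i+1)): x_1 ≥ 7 gives C(6,2) = 15; x_2 ≥ 9 gives C(4,2) = 6; x_3 ≥ 9 gives C(4,2) = 6. Together 27.
No two caps can be exceeded simultaneously, so the pair terms are all 0.
By inclusion–exclusion the count is 78 − 27 + 0 = 51.

51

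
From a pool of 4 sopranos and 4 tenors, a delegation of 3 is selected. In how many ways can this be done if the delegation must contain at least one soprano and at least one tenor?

With no constraint there are C(8,3) = 56 possible selections.
Subtract selections that omit an entire group: no sopranos → C(4,3) = 4; no tenors → C(4,3) = 4.
Both groups omitted at once is impossible, so 56 − 8 = 48.

48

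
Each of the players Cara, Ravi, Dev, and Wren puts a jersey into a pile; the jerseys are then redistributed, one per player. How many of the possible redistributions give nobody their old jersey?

This is the derangement count D_4: permutations of 4 items with no fixed point.
By inclusion–exclusion this is Σ_{j=0}^{4} (−1)^j C(4,j)·(4−j)!.
Computing: 24 − 24 + 12 − 4 + 1 = 9.

9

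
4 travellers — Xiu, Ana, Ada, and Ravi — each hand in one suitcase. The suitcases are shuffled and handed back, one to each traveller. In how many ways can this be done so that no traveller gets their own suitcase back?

9

Count assignments avoiding every fixed point. For any j of the 4 travellers fixed to their own suitcase, the other 4−j can be arranged in (4−j)! ways.
By inclusion–exclusion this is Σ_{j=0}^{4} (−1)^j C(4,j)·(4−j)!.
Computing: 24 − 24 + 12 − 4 + 1 = 9.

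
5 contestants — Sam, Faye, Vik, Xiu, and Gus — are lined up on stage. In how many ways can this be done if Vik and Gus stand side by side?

48

Glue Vik and Gus into one block (2 internal orders), leaving 4 units to arrange in a row.
So the count is 2·(4)! = 48.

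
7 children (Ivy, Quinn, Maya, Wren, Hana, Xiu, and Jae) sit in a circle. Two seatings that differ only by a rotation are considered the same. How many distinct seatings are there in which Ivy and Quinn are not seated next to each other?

480

Without the restriction there are (6)! = 720 seatings.
Seatings with Ivy beside Quinn: treat them as a block with 2 internal orders, giving 2 × (5)! = 240.
Subtracting, 720 − 240 = 480.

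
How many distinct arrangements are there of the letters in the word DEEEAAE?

The 7 letters of DEEEAAE have repeats: A appearing twice and E appearing 4 times.
The number of distinct arrangements is 7!/(4!·2!) = 5040/48 = 105.

105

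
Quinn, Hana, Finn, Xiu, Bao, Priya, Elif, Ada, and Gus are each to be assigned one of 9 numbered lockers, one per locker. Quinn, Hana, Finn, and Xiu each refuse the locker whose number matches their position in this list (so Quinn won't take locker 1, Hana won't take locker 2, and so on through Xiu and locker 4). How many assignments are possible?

Let Aᵢ (for 1 ≤ i ≤ 4) be the placements that put person i in their forbidden locker. Any j of these fix j positions, leaving (9−j)! ways to fill the rest, and there are C(4,j) ways to pick which j.
By inclusion–exclusion, the number of valid placements is Σ_{j=0}^{4} (−1)^j C(4,j)·(9−j)!.
Computing: 362880 − 161280 + 30240 − 2880 + 120 = 229080.

229080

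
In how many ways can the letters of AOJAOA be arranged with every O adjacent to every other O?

20

Treat the 2 copies of O as a single block. The multiset to arrange is then {OO, A, A, A, J}, 5 items in all.
That gives (5)!/(3!) = 20 arrangements.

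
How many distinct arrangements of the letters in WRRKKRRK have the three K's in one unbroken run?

Treat the 3 copies of K as a single block. The multiset to arrange is then {KKK, R, R, R, R, W}, 6 items in all.
That gives (6)!/(4!) = 30 arrangements.

30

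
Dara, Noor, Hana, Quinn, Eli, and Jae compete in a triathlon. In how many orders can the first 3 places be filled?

There are 6 choices for 1st place, 5 for 2nd, and 4 for 3rd.
That gives 6 × 5 × 4 = 120.

120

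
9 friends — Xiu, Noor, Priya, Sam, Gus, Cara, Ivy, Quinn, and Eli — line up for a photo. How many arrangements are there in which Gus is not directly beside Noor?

Of the 9! = 362880 arrangements, those with Gus and Noor adjacent number 2 × 8! = 80640 (treat the pair as a block with 2 internal orders).
Complementary counting: 362880 − 80640 = 282240.

282240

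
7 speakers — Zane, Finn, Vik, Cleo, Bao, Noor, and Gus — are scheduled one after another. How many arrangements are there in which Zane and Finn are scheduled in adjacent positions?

1440

Glue Zane and Finn into one block (2 internal orders), leaving 6 units to arrange in a row.
So the count is 2·(6)! = 1440.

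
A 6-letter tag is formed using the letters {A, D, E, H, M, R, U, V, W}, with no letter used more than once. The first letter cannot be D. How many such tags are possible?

The first letter has 9−1 = 8 choices (anything except D).
The remaining 5 letters are filled from the other 8 symbols without repetition: 8 × 7 × 6 × 5 × 4 = 6720.
Total: 8 × 6720 = 53760.

53760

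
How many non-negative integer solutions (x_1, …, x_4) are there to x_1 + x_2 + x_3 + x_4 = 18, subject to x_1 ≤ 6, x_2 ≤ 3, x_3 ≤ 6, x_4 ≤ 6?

20

By stars and bars, unrestricted non-negative solutions to x_1+…+x_4 = 18 number C(18+3,3) = 1330.
Subtract solutions that violate a single cap (substitute x_i' = x_i − (cap_i+1)): x_1 ≥ 7 gives C(14,3) = 364; x_2 ≥ 4 gives C(17,3) = 680; x_3 ≥ 7 gives C(14,3) = 364; x_4 ≥ 7 gives C(14,3) = 364. Together 1772.
Add back pairs where two caps are both exceeded: 120 + 35 + 35 + 120 + 120 + 35 = 465.
Subtract triples: 1 + 1 + 0 + 1 = 3.
By inclusion–exclusion the count is 1330 − 1772 + 465 − 3 = 20.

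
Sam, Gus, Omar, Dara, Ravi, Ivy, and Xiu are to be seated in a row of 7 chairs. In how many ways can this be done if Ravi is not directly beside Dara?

3600

There are 7! = 5040 arrangements in all. If Ravi and Dara are adjacent, merging them into one block gives 2·(6)! = 1440 arrangements.
Complementary counting: 5040 − 1440 = 3600.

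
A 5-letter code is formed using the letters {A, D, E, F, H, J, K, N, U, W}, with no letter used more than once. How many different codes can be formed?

With no repetition, fill the 5 letters in order: 10 choices, then 9, down to 6.
That product is 10 × 9 × 8 × 7 × 6 = 30240.

30240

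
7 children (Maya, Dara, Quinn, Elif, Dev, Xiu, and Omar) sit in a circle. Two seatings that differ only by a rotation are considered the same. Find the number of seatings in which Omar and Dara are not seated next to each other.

Without the restriction there are (6)! = 720 seatings.
Those with Omar next to Dara: fuse the pair into one unit and seat 6 units around a circle — 2·(5)! = 240.
Subtracting, 720 − 240 = 480.

480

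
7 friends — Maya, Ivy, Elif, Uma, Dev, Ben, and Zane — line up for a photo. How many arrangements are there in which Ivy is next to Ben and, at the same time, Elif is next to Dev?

Treat {Ivy,Ben} as one block (2 orders) and {Elif,Dev} as another (2 orders).
That leaves 5 units to arrange: 2 × 2 × 5! = 4 × 120 = 480.

480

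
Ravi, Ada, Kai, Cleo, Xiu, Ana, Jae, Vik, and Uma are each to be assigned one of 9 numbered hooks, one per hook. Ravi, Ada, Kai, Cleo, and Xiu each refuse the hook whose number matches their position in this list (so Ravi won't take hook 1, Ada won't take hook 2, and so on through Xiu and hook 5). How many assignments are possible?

205056

Let Aᵢ (for 1 ≤ i ≤ 5) be the placements that put person i in their forbidden hook. Any j of these fix j positions, leaving (9−j)! ways to fill the rest, and there are C(5,j) ways to pick which j.
By inclusion–exclusion, the number of valid placements is Σ_{j=0}^{5} (−1)^j C(5,j)·(9−j)!.
Computing: 362880 − 201600 + 50400 − 7200 + 600 − 24 = 205056.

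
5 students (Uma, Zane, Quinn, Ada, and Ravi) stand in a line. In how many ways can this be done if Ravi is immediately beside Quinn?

48

Place the 3 others and the Ravi-Quinn pair as 4 objects in a line; the pair has 2 internal arrangements.
That gives 2 × 4! = 2 × 24 = 48.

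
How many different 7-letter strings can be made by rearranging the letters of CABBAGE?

Letter multiplicities in CABBAGE: A×2, B×2, C×1, E×1, G×1.
Dividing 7! = 5040 by 2!·2! = 4 for the repeated letters gives 1260.

1260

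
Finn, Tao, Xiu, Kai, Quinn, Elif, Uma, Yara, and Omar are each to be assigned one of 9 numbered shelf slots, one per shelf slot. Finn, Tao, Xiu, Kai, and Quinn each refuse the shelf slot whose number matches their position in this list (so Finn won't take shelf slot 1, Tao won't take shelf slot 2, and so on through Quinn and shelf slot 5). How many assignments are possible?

205056

Let Aᵢ (for 1 ≤ i ≤ 5) be the placements that put person i in their forbidden shelf slot. Any j of these fix j positions, leaving (9−j)! ways to fill the rest, and there are C(5,j) ways to pick which j.
By inclusion–exclusion, the number of valid placements is Σ_{j=0}^{5} (−1)^j C(5,j)·(9−j)!.
Computing: 362880 − 201600 + 50400 − 7200 + 600 − 24 = 205056.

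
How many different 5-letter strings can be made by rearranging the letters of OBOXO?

20

Letter multiplicities in OBOXO: B×1, O×3, X×1.
The number of distinct arrangements is 5!/(3!) = 120/6 = 20.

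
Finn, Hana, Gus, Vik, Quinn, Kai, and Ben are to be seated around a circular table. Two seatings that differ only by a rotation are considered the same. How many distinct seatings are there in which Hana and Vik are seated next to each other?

Glue Hana and Vik into a block (2 internal orders). Seating 6 units around a circle gives (5)! arrangements.
So 2 × (5)! = 2 × 120 = 240.

240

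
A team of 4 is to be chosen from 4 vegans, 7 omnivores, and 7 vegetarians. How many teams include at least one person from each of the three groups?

1470

With no constraint there are C(18,4) = 3060 possible selections.
Subtract selections that omit an entire group: no vegans → C(14,4) = 1001; no omnivores → C(11,4) = 330; no vegetarians → C(11,4) = 330.
Add back selections omitting two groups (i.e. drawn from a single group): C(4,4) + C(7,4) + C(7,4) = 71.
By inclusion–exclusion: 3060 − 1661 + 71 = 1470.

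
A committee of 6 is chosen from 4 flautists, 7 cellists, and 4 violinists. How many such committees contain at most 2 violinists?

Split by how many violinists are chosen (0 through 2).
Sum: C(4,0)·C(11,6) + C(4,1)·C(11,5) + C(4,2)·C(11,4) = 462 + 1848 + 1980 = 4290.

4290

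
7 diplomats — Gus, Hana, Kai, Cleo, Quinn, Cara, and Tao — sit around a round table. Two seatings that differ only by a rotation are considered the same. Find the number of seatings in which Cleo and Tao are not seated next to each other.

All circular seatings of 7 people number (6)! = 720.
Those with Cleo next to Tao: fuse the pair into one unit and seat 6 units around a circle — 2·(5)! = 240.
Subtracting, 720 − 240 = 480.

480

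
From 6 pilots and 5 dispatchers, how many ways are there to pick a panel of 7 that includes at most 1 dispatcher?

5

Split by how many dispatchers are chosen (0 through 1).
Sum: C(5,0)·C(6,7) + C(5,1)·C(6,6) = 0 + 5 = 5.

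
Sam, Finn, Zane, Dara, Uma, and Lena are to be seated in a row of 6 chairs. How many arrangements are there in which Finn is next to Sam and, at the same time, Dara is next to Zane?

Treat {Finn,Sam} as one block (2 orders) and {Dara,Zane} as another (2 orders).
That leaves 4 units to arrange: 2 × 2 × 4! = 4 × 24 = 96.

96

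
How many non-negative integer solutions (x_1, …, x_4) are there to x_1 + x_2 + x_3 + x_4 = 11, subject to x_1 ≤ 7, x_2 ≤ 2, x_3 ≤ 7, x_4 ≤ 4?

97

Without the upper bounds there are C(14,3) = 364 ways to split 11 among 4 variables.
Subtract solutions that violate a single cap (substitute x_i' = x_i − (cap_i+1)): x_1 ≥ 8 gives C(6,3) = 20; x_2 ≥ 3 gives C(11,3) = 165; x_3 ≥ 8 gives C(6,3) = 20; x_4 ≥ 5 gives C(9,3) = 84. Together 289.
Add back pairs where two caps are both exceeded: 1 + 0 + 0 + 1 + 20 + 0 = 22.
By inclusion–exclusion the count is 364 − 289 + 22 = 97.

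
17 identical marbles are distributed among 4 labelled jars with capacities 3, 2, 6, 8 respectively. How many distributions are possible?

10

By stars and bars, unrestricted non-negative solutions to x_1+…+x_4 = 17 number C(17+3,3) = 1140.
Subtract solutions that violate a single cap (substitute x_i' = x_i − (cap_i+1)): x_1 ≥ 4 gives C(16,3) = 560; x_2 ≥ 3 gives C(17,3) = 680; x_3 ≥ 7 gives C(13,3) = 286; x_4 ≥ 9 gives C(11,3) = 165. Together 1691.
Add back pairs where two caps are both exceeded: 286 + 84 + 35 + 120 + 56 + 4 = 585.
Subtract triples: 20 + 4 + 0 + 0 = 24.
By inclusion–exclusion the count is 1140 − 1691 + 585 − 24 = 10.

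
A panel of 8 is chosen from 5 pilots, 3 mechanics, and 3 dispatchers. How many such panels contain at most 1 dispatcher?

25

Split by how many dispatchers are chosen (0 through 1).
Sum: C(3,0)·C(8,8) + C(3,1)·C(8,7) = 1 + 24 = 25.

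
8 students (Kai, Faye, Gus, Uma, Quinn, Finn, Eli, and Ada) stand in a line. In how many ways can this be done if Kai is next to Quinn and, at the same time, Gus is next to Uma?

2880

Treat {Kai,Quinn} as one block (2 orders) and {Gus,Uma} as another (2 orders).
That leaves 6 units to arrange: 2 × 2 × 6! = 4 × 720 = 2880.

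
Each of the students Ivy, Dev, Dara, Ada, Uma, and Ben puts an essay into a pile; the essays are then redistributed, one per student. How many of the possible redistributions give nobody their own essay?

265

Count assignments avoiding every fixed point. For any j of the 6 students fixed to their own essay, the other 6−j can be arranged in (6−j)! ways.
By inclusion–exclusion this is Σ_{j=0}^{6} (−1)^j C(6,j)·(6−j)!.
Computing: 720 − 720 + 360 − 120 + 30 − 6 + 1 = 265.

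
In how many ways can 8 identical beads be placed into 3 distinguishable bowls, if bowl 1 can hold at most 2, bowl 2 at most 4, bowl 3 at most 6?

By stars and bars, unrestricted non-negative solutions to x_1+…+x_3 = 8 number C(8+2,2) = 45.
Subtract solutions that violate a single cap (substitute x_i' = x_i − (cap_i+1)): x_1 ≥ 3 gives C(7,2) = 21; x_2 ≥ 5 gives C(5,2) = 10; x_3 ≥ 7 gives C(3,2) = 3. Together 34.
Add back pairs where two caps are both exceeded: 1 + 0 + 0 = 1.
By inclusion–exclusion the count is 45 − 34 + 1 = 12.

12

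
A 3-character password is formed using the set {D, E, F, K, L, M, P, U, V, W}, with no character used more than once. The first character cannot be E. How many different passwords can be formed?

648

The first character has 10−1 = 9 choices (anything except E).
The remaining 2 characters are filled from the other 9 symbols without repetition: 9 × 8 = 72.
Total: 9 × 72 = 648.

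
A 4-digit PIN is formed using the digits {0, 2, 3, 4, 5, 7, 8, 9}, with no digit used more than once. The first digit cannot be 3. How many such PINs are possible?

1470

The first digit has 8−1 = 7 choices (anything except 3).
The remaining 3 digits are filled from the other 7 symbols without repetition: 7 × 6 × 5 = 210.
Total: 7 × 210 = 1470.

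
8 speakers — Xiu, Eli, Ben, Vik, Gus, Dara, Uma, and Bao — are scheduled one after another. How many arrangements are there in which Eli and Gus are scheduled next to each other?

Treat {Eli, Gus} as a single unit. There are 7 units to order, and the pair itself can be ordered 2 ways.
That gives 2 × 7! = 2 × 5040 = 10080.

10080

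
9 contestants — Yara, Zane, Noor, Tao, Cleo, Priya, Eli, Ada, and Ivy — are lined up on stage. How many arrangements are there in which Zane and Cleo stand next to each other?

80640

Place the 7 others and the Zane-Cleo pair as 8 objects in a line; the pair has 2 internal arrangements.
That gives 2 × 8! = 2 × 40320 = 80640.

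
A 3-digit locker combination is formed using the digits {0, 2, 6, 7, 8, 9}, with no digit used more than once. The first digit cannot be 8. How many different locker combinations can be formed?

The first digit has 6−1 = 5 choices (anything except 8).
The remaining 2 digits are filled from the other 5 symbols without repetition: 5 × 4 = 20.
Total: 5 × 20 = 100.

100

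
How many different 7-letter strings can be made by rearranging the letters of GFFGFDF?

105

GFFGFDF has 7 letters with F appearing 4 times and G appearing twice.
So there are 7! / (4!·2!) = 105 distinguishable arrangements.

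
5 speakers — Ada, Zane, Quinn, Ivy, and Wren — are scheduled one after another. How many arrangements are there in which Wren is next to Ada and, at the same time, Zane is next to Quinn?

24

Treat {Wren,Ada} as one block (2 orders) and {Zane,Quinn} as another (2 orders).
That leaves 3 units to arrange: 2 × 2 × 3! = 4 × 6 = 24.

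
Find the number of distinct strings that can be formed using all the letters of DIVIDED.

Letter multiplicities in DIVIDED: D×3, E×1, I×2, V×1.
Dividing 7! = 5040 by 3!·2! = 12 for the repeated letters gives 420.

420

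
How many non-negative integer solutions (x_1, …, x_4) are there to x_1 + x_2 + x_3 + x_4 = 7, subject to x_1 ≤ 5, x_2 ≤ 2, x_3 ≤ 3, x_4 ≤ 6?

61

Ignoring the caps, the number of non-negative solutions to x_1+…+x_4 = 7 is C(10,3) = 120.
Subtract solutions that violate a single cap (substitute x_i' = x_i − (cap_i+1)): x_1 ≥ 6 gives C(4,3) = 4; x_2 ≥ 3 gives C(7,3) = 35; x_3 ≥ 4 gives C(6,3) = 20; x_4 ≥ 7 gives C(3,3) = 1. Together 60.
Add back pairs where two caps are both exceeded: 0 + 0 + 0 + 1 + 0 + 0 = 1.
By inclusion–exclusion the count is 120 − 60 + 1 = 61.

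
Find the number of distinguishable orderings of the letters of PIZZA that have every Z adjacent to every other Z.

Treat the 2 copies of Z as a single block. The multiset to arrange is then {ZZ, A, I, P}, 4 items in all.
All 4 items are distinct, so there are (4)! = 24 arrangements.

24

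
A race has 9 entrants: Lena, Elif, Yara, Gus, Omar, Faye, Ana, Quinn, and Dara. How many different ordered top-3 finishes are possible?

504

This is an ordered selection of 3 from 9: P(9,3).
That gives 9 × 8 × 7 = 504.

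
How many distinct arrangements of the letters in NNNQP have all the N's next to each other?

Treat the 3 copies of N as a single block. The multiset to arrange is then {NNN, P, Q}, 3 items in all.
All 3 items are distinct, so there are (3)! = 6 arrangements.

6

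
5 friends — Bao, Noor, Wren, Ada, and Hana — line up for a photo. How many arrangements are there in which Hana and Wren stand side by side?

48

Place the 3 others and the Hana-Wren pair as 4 objects in a line; the pair has 2 internal arrangements.
So the count is 2·(4)! = 48.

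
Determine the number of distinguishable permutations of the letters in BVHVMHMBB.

BVHVMHMBB has 9 letters with B appearing 3 times, H appearing twice, M appearing twice, and V appearing twice.
So there are 9! / (3!·2!·2!·2!) = 7560 distinguishable arrangements.

7560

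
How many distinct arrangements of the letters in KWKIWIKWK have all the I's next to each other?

280

Treat the 2 copies of I as a single block. The multiset to arrange is then {II, K, K, K, K, W, W, W}, 8 items in all.
That gives (8)!/(4!·3!) = 280 arrangements.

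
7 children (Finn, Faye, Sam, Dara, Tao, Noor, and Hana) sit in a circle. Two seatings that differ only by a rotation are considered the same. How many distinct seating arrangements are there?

720

Seat Finn anywhere (absorbing the rotational symmetry), then permute the other 6: (6)! = 720.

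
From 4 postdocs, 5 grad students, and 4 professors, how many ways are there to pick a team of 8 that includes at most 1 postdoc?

153

Split by how many postdocs are chosen (0 through 1).
Sum: C(4,0)·C(9,8) + C(4,1)·C(9,7) = 9 + 144 = 153.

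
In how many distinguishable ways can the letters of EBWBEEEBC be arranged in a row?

The 9 letters of EBWBEEEBC have repeats: B appearing 3 times and E appearing 4 times.
The number of distinct arrangements is 9!/(4!·3!) = 362880/144 = 2520.

2520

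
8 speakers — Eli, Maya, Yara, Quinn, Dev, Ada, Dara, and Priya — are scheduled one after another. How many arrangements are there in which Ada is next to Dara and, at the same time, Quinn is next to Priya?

2880

Treat {Ada,Dara} as one block (2 orders) and {Quinn,Priya} as another (2 orders).
That leaves 6 units to arrange: 2 × 2 × 6! = 4 × 720 = 2880.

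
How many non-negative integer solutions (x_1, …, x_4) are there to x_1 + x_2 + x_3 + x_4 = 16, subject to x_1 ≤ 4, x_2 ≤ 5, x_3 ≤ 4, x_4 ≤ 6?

20

By stars and bars, unrestricted non-negative solutions to x_1+…+x_4 = 16 number C(16+3,3) = 969.
Subtract solutions that violate a single cap (substitute x_i' = x_i − (cap_i+1)): x_1 ≥ 5 gives C(14,3) = 364; x_2 ≥ 6 gives C(13,3) = 286; x_3 ≥ 5 gives C(14,3) = 364; x_4 ≥ 7 gives C(12,3) = 220. Together 1234.
Add back pairs where two caps are both exceeded: 56 + 84 + 35 + 56 + 20 + 35 = 286.
Subtract triples: 1 + 0 + 0 + 0 = 1.
By inclusion–exclusion the count is 969 − 1234 + 286 − 1 = 20.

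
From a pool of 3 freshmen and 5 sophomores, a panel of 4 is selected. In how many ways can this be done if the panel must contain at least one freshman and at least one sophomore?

65

Unrestricted: C(8,4) = 70 ways to pick any 4 of the 8.
Selections missing a whole group: no freshmen → C(5,4) = 5; no sophomores → C(3,4) = 0.
Both groups omitted at once is impossible, so 70 − 5 = 65.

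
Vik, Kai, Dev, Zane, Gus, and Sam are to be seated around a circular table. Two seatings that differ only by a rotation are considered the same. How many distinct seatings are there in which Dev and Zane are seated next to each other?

48

Treat {Dev, Zane} as one unit (2 internal orders) and seat the resulting 5 units around the table: (4)! circular arrangements.
So 2 × (4)! = 2 × 24 = 48.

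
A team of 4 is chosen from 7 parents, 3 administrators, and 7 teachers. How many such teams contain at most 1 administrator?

Split by how many administrators are chosen (0 through 1).
Sum: C(3,0)·C(14,4) + C(3,1)·C(14,3) = 1001 + 1092 = 2093.

2093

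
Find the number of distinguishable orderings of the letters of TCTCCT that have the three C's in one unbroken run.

Treat the 3 copies of C as a single block. The multiset to arrange is then {CCC, T, T, T}, 4 items in all.
That gives (4)!/(3!) = 4 arrangements.

4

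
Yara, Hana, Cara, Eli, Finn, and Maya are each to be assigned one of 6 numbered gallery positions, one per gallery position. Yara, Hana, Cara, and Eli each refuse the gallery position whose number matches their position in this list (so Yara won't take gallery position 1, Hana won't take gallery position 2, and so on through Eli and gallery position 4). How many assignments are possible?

Let Aᵢ (for 1 ≤ i ≤ 4) be the placements that put person i in their forbidden gallery position. Any j of these fix j positions, leaving (6−j)! ways to fill the rest, and there are C(4,j) ways to pick which j.
By inclusion–exclusion, the number of valid placements is Σ_{j=0}^{4} (−1)^j C(4,j)·(6−j)!.
Computing: 720 − 480 + 144 − 24 + 2 = 362.

362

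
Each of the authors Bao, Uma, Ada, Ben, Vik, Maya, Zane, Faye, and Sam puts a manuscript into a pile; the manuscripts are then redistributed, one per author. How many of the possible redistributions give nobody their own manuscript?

This is the derangement count D_9: permutations of 9 items with no fixed point.
By inclusion–exclusion this is Σ_{j=0}^{9} (−1)^j C(9,j)·(9−j)!.
Computing: 362880 − 362880 + 181440 − 60480 + 15120 − 3024 + 504 − 72 + 9 − 1 = 133496.

133496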